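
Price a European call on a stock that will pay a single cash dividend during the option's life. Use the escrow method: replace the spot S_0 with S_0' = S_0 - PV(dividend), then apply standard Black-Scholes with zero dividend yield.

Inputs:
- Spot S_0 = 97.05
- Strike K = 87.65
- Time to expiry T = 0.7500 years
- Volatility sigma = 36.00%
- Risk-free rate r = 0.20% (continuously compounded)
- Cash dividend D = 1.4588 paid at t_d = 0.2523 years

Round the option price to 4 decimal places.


Answer: Price = 15.8254

Derivation:
PV(D) = D * exp(-r * t_d) = 1.4588 * 0.99949553 = 1.45806408
S_0' = S_0 - PV(D) = 97.0500 - 1.45806408 = 95.59193592
d1 = (ln(S_0'/K) + (r + sigma^2/2)*T) / (sigma*sqrt(T)) = 0.43890441
d2 = d1 - sigma*sqrt(T) = 0.12713526
exp(-rT) = 0.99850112
N(d1) = 0.66963460; N(d2) = 0.55058333
C = S_0' * N(d1) - K * exp(-rT) * N(d2) = 95.59193592 * 0.66963460 - 87.6500 * 0.99850112 * 0.55058333 = 15.8254


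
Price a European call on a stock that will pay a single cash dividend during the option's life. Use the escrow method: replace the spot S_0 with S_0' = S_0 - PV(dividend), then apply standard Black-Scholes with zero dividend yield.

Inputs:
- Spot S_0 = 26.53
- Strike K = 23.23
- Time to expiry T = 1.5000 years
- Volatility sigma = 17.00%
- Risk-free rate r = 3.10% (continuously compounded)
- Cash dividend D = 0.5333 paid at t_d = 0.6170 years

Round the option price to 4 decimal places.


Answer: Price = 4.4685

Derivation:
PV(D) = D * exp(-r * t_d) = 0.5333 * 0.98105476 = 0.52319650
S_0' = S_0 - PV(D) = 26.5300 - 0.52319650 = 26.00680350
d1 = (ln(S_0'/K) + (r + sigma^2/2)*T) / (sigma*sqrt(T)) = 0.86975440
d2 = d1 - sigma*sqrt(T) = 0.66154777
exp(-rT) = 0.95456456
N(d1) = 0.80778268; N(d2) = 0.74586945
C = S_0' * N(d1) - K * exp(-rT) * N(d2) = 26.00680350 * 0.80778268 - 23.2300 * 0.95456456 * 0.74586945 = 4.4685


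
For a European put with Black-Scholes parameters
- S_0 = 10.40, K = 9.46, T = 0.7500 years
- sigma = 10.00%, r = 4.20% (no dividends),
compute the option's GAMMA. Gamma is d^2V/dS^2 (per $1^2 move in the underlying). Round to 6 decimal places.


d1 = 1.5009192861; d2 = 1.4143167458
phi(d1) = 0.1293390685; exp(-qT) = 1.0000000000; exp(-rT) = 0.9689909565
Gamma = exp(-qT) * phi(d1) / (S * sigma * sqrt(T)) = 1.0000000000 * 0.1293390685 / (10.4000 * 0.1000 * 0.8660254038) = 0.143604

Answer: Gamma = 0.143604


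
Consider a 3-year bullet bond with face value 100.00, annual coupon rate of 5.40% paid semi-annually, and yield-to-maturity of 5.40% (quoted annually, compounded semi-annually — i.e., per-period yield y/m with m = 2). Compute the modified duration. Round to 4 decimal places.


Answer: Modified duration = 2.7357

Derivation:
Coupon per period c = face * coupon_rate / m = 2.700000
Periods per year m = 2; per-period yield y/m = 0.027000
Number of cashflows N = 6
Cashflows (t years, CF_t, discount factor 1/(1+y/m)^(m*t), PV):
  t = 0.5000: CF_t = 2.700000, DF = 0.973710, PV = 2.629017
  t = 1.0000: CF_t = 2.700000, DF = 0.948111, PV = 2.559899
  t = 1.5000: CF_t = 2.700000, DF = 0.923185, PV = 2.492599
  t = 2.0000: CF_t = 2.700000, DF = 0.898914, PV = 2.427068
  t = 2.5000: CF_t = 2.700000, DF = 0.875282, PV = 2.363260
  t = 3.0000: CF_t = 102.700000, DF = 0.852270, PV = 87.528157
Price P = sum_t PV_t = 100.000000
First compute Macaulay numerator sum_t t * PV_t:
  t * PV_t at t = 0.5000: 1.314508
  t * PV_t at t = 1.0000: 2.559899
  t * PV_t at t = 1.5000: 3.738899
  t * PV_t at t = 2.0000: 4.854137
  t * PV_t at t = 2.5000: 5.908151
  t * PV_t at t = 3.0000: 262.584470
Macaulay duration D = 280.960063 / 100.000000 = 2.809601
Modified duration = D / (1 + y/m) = 2.809601 / (1 + 0.027000) = 2.735736


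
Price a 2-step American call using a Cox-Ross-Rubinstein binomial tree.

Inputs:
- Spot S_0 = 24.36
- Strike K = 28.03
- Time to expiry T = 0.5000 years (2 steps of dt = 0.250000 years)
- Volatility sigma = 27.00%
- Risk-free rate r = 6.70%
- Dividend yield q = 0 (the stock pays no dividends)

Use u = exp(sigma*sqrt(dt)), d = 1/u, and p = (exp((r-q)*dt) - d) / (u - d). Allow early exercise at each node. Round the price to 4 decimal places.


Answer: Price = V(0,0) = 1.0489

Derivation:
dt = T/N = 0.250000
u = exp(sigma*sqrt(dt)) = 1.144537; d = 1/u = 0.873716
p = (exp((r-q)*dt) - d) / (u - d) = 0.528671
Discount per step: exp(-r*dt) = 0.983390
Stock lattice S(k, i) with i counting down-moves:
  k=0: S(0,0) = 24.3600
  k=1: S(1,0) = 27.8809; S(1,1) = 21.2837
  k=2: S(2,0) = 31.9107; S(2,1) = 24.3600; S(2,2) = 18.5959
Terminal payoffs V(N, i) = max(S_T - K, 0):
  V(2,0) = 3.880734; V(2,1) = 0.000000; V(2,2) = 0.000000
Backward induction: V(k, i) = exp(-r*dt) * [p * V(k+1, i) + (1-p) * V(k+1, i+1)]; then take max(V_cont, immediate exercise) for American.
  V(1,0) = exp(-r*dt) * [p*3.880734 + (1-p)*0.000000] = 2.017553; exercise = 0.000000; V(1,0) = max -> 2.017553
  V(1,1) = exp(-r*dt) * [p*0.000000 + (1-p)*0.000000] = 0.000000; exercise = 0.000000; V(1,1) = max -> 0.000000
  V(0,0) = exp(-r*dt) * [p*2.017553 + (1-p)*0.000000] = 1.048905; exercise = 0.000000; V(0,0) = max -> 1.048905


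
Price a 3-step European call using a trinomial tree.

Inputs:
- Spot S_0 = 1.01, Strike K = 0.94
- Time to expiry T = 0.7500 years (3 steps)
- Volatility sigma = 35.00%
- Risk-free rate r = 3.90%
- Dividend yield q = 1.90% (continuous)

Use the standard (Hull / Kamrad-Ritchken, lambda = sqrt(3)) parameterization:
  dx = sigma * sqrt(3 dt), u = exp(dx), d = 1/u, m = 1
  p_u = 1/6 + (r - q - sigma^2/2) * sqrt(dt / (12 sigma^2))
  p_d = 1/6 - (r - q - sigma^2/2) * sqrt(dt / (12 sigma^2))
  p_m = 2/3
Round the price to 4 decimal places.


dt = T/N = 0.250000; dx = sigma*sqrt(3*dt) = 0.303109
u = exp(dx) = 1.354062; d = 1/u = 0.738519
p_u = 0.149655, p_m = 0.666667, p_d = 0.183678
Discount per step: exp(-r*dt) = 0.990297
Stock lattice S(k, j) with j the centered position index:
  k=0: S(0,+0) = 1.0100
  k=1: S(1,-1) = 0.7459; S(1,+0) = 1.0100; S(1,+1) = 1.3676
  k=2: S(2,-2) = 0.5509; S(2,-1) = 0.7459; S(2,+0) = 1.0100; S(2,+1) = 1.3676; S(2,+2) = 1.8518
  k=3: S(3,-3) = 0.4068; S(3,-2) = 0.5509; S(3,-1) = 0.7459; S(3,+0) = 1.0100; S(3,+1) = 1.3676; S(3,+2) = 1.8518; S(3,+3) = 2.5075
Terminal payoffs V(N, j) = max(S_T - K, 0):
  V(3,-3) = 0.000000; V(3,-2) = 0.000000; V(3,-1) = 0.000000; V(3,+0) = 0.070000; V(3,+1) = 0.427603; V(3,+2) = 0.911818; V(3,+3) = 1.567477
Backward induction: V(k, j) = exp(-r*dt) * [p_u * V(k+1, j+1) + p_m * V(k+1, j) + p_d * V(k+1, j-1)]
  V(2,-2) = exp(-r*dt) * [p_u*0.000000 + p_m*0.000000 + p_d*0.000000] = 0.000000
  V(2,-1) = exp(-r*dt) * [p_u*0.070000 + p_m*0.000000 + p_d*0.000000] = 0.010374
  V(2,+0) = exp(-r*dt) * [p_u*0.427603 + p_m*0.070000 + p_d*0.000000] = 0.109586
  V(2,+1) = exp(-r*dt) * [p_u*0.911818 + p_m*0.427603 + p_d*0.070000] = 0.430170
  V(2,+2) = exp(-r*dt) * [p_u*1.567477 + p_m*0.911818 + p_d*0.427603] = 0.912065
  V(1,-1) = exp(-r*dt) * [p_u*0.109586 + p_m*0.010374 + p_d*0.000000] = 0.023090
  V(1,+0) = exp(-r*dt) * [p_u*0.430170 + p_m*0.109586 + p_d*0.010374] = 0.137988
  V(1,+1) = exp(-r*dt) * [p_u*0.912065 + p_m*0.430170 + p_d*0.109586] = 0.439102
  V(0,+0) = exp(-r*dt) * [p_u*0.439102 + p_m*0.137988 + p_d*0.023090] = 0.160376

Answer: Price = V(0,0) = 0.1604


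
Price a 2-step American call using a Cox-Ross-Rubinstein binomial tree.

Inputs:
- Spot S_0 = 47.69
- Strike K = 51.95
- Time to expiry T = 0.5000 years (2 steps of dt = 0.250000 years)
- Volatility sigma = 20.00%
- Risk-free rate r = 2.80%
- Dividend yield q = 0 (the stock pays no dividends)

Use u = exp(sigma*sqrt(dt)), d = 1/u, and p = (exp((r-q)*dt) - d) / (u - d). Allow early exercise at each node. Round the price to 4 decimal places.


dt = T/N = 0.250000
u = exp(sigma*sqrt(dt)) = 1.105171; d = 1/u = 0.904837
p = (exp((r-q)*dt) - d) / (u - d) = 0.510085
Discount per step: exp(-r*dt) = 0.993024
Stock lattice S(k, i) with i counting down-moves:
  k=0: S(0,0) = 47.6900
  k=1: S(1,0) = 52.7056; S(1,1) = 43.1517
  k=2: S(2,0) = 58.2487; S(2,1) = 47.6900; S(2,2) = 39.0453
Terminal payoffs V(N, i) = max(S_T - K, 0):
  V(2,0) = 6.298698; V(2,1) = 0.000000; V(2,2) = 0.000000
Backward induction: V(k, i) = exp(-r*dt) * [p * V(k+1, i) + (1-p) * V(k+1, i+1)]; then take max(V_cont, immediate exercise) for American.
  V(1,0) = exp(-r*dt) * [p*6.298698 + (1-p)*0.000000] = 3.190460; exercise = 0.755601; V(1,0) = max -> 3.190460
  V(1,1) = exp(-r*dt) * [p*0.000000 + (1-p)*0.000000] = 0.000000; exercise = 0.000000; V(1,1) = max -> 0.000000
  V(0,0) = exp(-r*dt) * [p*3.190460 + (1-p)*0.000000] = 1.616054; exercise = 0.000000; V(0,0) = max -> 1.616054

Answer: Price = V(0,0) = 1.6161


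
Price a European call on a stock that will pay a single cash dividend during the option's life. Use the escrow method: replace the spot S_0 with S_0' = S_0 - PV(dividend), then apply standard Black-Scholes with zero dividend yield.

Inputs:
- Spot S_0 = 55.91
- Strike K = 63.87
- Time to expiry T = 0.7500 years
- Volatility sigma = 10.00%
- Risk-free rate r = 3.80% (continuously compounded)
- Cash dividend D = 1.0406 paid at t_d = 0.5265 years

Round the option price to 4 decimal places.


PV(D) = D * exp(-r * t_d) = 1.0406 * 0.98019181 = 1.01998760
S_0' = S_0 - PV(D) = 55.9100 - 1.01998760 = 54.89001240
d1 = (ln(S_0'/K) + (r + sigma^2/2)*T) / (sigma*sqrt(T)) = -1.37719238
d2 = d1 - sigma*sqrt(T) = -1.46379492
exp(-rT) = 0.97190229
N(d1) = 0.08422639; N(d2) = 0.07162499
C = S_0' * N(d1) - K * exp(-rT) * N(d2) = 54.89001240 * 0.08422639 - 63.8700 * 0.97190229 * 0.07162499 = 0.1770

Answer: Price = 0.1770


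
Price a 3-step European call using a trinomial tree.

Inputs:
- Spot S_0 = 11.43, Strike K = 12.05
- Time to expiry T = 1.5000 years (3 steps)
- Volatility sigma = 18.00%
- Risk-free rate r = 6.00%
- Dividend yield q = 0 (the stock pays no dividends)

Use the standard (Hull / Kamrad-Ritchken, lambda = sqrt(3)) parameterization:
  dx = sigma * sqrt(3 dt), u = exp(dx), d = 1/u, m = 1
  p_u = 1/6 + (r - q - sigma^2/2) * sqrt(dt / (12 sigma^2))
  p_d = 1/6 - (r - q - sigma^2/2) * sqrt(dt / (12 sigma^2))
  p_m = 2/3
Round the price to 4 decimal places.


Answer: Price = V(0,0) = 1.1949

Derivation:
dt = T/N = 0.500000; dx = sigma*sqrt(3*dt) = 0.220454
u = exp(dx) = 1.246643; d = 1/u = 0.802154
p_u = 0.216337, p_m = 0.666667, p_d = 0.116996
Discount per step: exp(-r*dt) = 0.970446
Stock lattice S(k, j) with j the centered position index:
  k=0: S(0,+0) = 11.4300
  k=1: S(1,-1) = 9.1686; S(1,+0) = 11.4300; S(1,+1) = 14.2491
  k=2: S(2,-2) = 7.3547; S(2,-1) = 9.1686; S(2,+0) = 11.4300; S(2,+1) = 14.2491; S(2,+2) = 17.7636
  k=3: S(3,-3) = 5.8996; S(3,-2) = 7.3547; S(3,-1) = 9.1686; S(3,+0) = 11.4300; S(3,+1) = 14.2491; S(3,+2) = 17.7636; S(3,+3) = 22.1448
Terminal payoffs V(N, j) = max(S_T - K, 0):
  V(3,-3) = 0.000000; V(3,-2) = 0.000000; V(3,-1) = 0.000000; V(3,+0) = 0.000000; V(3,+1) = 2.199126; V(3,+2) = 5.713568; V(3,+3) = 10.094822
Backward induction: V(k, j) = exp(-r*dt) * [p_u * V(k+1, j+1) + p_m * V(k+1, j) + p_d * V(k+1, j-1)]
  V(2,-2) = exp(-r*dt) * [p_u*0.000000 + p_m*0.000000 + p_d*0.000000] = 0.000000
  V(2,-1) = exp(-r*dt) * [p_u*0.000000 + p_m*0.000000 + p_d*0.000000] = 0.000000
  V(2,+0) = exp(-r*dt) * [p_u*2.199126 + p_m*0.000000 + p_d*0.000000] = 0.461691
  V(2,+1) = exp(-r*dt) * [p_u*5.713568 + p_m*2.199126 + p_d*0.000000] = 2.622279
  V(2,+2) = exp(-r*dt) * [p_u*10.094822 + p_m*5.713568 + p_d*2.199126] = 6.065496
  V(1,-1) = exp(-r*dt) * [p_u*0.461691 + p_m*0.000000 + p_d*0.000000] = 0.096929
  V(1,+0) = exp(-r*dt) * [p_u*2.622279 + p_m*0.461691 + p_d*0.000000] = 0.849227
  V(1,+1) = exp(-r*dt) * [p_u*6.065496 + p_m*2.622279 + p_d*0.461691] = 3.022348
  V(0,+0) = exp(-r*dt) * [p_u*3.022348 + p_m*0.849227 + p_d*0.096929] = 1.194946


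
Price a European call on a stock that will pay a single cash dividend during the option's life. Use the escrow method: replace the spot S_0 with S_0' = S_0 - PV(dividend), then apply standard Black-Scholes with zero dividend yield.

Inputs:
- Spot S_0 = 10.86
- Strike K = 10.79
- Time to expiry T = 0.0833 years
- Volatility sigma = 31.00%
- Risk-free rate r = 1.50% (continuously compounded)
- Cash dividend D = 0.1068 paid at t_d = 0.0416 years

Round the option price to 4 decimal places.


PV(D) = D * exp(-r * t_d) = 0.1068 * 0.99937619 = 0.10673338
S_0' = S_0 - PV(D) = 10.8600 - 0.10673338 = 10.75326662
d1 = (ln(S_0'/K) + (r + sigma^2/2)*T) / (sigma*sqrt(T)) = 0.02058609
d2 = d1 - sigma*sqrt(T) = -0.06888530
exp(-rT) = 0.99875128
N(d1) = 0.50821208; N(d2) = 0.47254046
C = S_0' * N(d1) - K * exp(-rT) * N(d2) = 10.75326662 * 0.50821208 - 10.7900 * 0.99875128 * 0.47254046 = 0.3726

Answer: Price = 0.3726


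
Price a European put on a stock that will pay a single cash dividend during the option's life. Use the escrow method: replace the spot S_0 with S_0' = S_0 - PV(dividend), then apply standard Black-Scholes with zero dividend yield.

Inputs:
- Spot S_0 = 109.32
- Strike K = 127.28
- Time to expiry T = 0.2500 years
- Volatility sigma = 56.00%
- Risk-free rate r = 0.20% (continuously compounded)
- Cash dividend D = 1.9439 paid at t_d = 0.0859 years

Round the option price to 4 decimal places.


Answer: Price = 25.2815

Derivation:
PV(D) = D * exp(-r * t_d) = 1.9439 * 0.99982821 = 1.94356607
S_0' = S_0 - PV(D) = 109.3200 - 1.94356607 = 107.37643393
d1 = (ln(S_0'/K) + (r + sigma^2/2)*T) / (sigma*sqrt(T)) = -0.46553089
d2 = d1 - sigma*sqrt(T) = -0.74553089
exp(-rT) = 0.99950012
N(-d1) = 0.67922434; N(-d2) = 0.77202458
P = K * exp(-rT) * N(-d2) - S_0' * N(-d1) = 127.2800 * 0.99950012 * 0.77202458 - 107.37643393 * 0.67922434 = 25.2815


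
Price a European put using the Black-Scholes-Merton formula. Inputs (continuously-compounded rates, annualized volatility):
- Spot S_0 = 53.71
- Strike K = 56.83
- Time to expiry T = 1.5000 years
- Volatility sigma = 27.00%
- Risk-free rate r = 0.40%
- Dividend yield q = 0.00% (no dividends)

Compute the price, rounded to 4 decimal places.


Answer: Price = 8.7093

Derivation:
d1 = (ln(S/K) + (r - q + 0.5*sigma^2) * T) / (sigma * sqrt(T)) = 0.01273084
d2 = d1 - sigma * sqrt(T) = -0.31795027
exp(-rT) = 0.99401796; exp(-qT) = 1.00000000
P = K * exp(-rT) * N(-d2) - S_0 * exp(-qT) * N(-d1)
N(-d1) = 0.49492127; N(-d2) = 0.62473867
P = 56.8300 * 0.99401796 * 0.62473867 - 53.7100 * 1.00000000 * 0.49492127 = 8.7093


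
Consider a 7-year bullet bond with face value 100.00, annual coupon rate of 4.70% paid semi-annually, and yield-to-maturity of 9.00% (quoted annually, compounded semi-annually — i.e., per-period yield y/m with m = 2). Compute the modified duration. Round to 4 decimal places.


Coupon per period c = face * coupon_rate / m = 2.350000
Periods per year m = 2; per-period yield y/m = 0.045000
Number of cashflows N = 14
Cashflows (t years, CF_t, discount factor 1/(1+y/m)^(m*t), PV):
  t = 0.5000: CF_t = 2.350000, DF = 0.956938, PV = 2.248804
  t = 1.0000: CF_t = 2.350000, DF = 0.915730, PV = 2.151965
  t = 1.5000: CF_t = 2.350000, DF = 0.876297, PV = 2.059297
  t = 2.0000: CF_t = 2.350000, DF = 0.838561, PV = 1.970619
  t = 2.5000: CF_t = 2.350000, DF = 0.802451, PV = 1.885760
  t = 3.0000: CF_t = 2.350000, DF = 0.767896, PV = 1.804555
  t = 3.5000: CF_t = 2.350000, DF = 0.734828, PV = 1.726847
  t = 4.0000: CF_t = 2.350000, DF = 0.703185, PV = 1.652485
  t = 4.5000: CF_t = 2.350000, DF = 0.672904, PV = 1.581325
  t = 5.0000: CF_t = 2.350000, DF = 0.643928, PV = 1.513230
  t = 5.5000: CF_t = 2.350000, DF = 0.616199, PV = 1.448067
  t = 6.0000: CF_t = 2.350000, DF = 0.589664, PV = 1.385710
  t = 6.5000: CF_t = 2.350000, DF = 0.564272, PV = 1.326038
  t = 7.0000: CF_t = 102.350000, DF = 0.539973, PV = 55.266222
Price P = sum_t PV_t = 78.020926
First compute Macaulay numerator sum_t t * PV_t:
  t * PV_t at t = 0.5000: 1.124402
  t * PV_t at t = 1.0000: 2.151965
  t * PV_t at t = 1.5000: 3.088946
  t * PV_t at t = 2.0000: 3.941238
  t * PV_t at t = 2.5000: 4.714400
  t * PV_t at t = 3.0000: 5.413665
  t * PV_t at t = 3.5000: 6.043964
  t * PV_t at t = 4.0000: 6.609940
  t * PV_t at t = 4.5000: 7.115964
  t * PV_t at t = 5.0000: 7.566150
  t * PV_t at t = 5.5000: 7.964369
  t * PV_t at t = 6.0000: 8.314260
  t * PV_t at t = 6.5000: 8.619249
  t * PV_t at t = 7.0000: 386.863557
Macaulay duration D = 459.532070 / 78.020926 = 5.889857
Modified duration = D / (1 + y/m) = 5.889857 / (1 + 0.045000) = 5.636226

Answer: Modified duration = 5.6362


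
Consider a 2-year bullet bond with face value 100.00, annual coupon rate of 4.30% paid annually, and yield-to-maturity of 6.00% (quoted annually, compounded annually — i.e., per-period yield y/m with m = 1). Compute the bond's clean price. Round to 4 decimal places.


Coupon per period c = face * coupon_rate / m = 4.300000
Periods per year m = 1; per-period yield y/m = 0.060000
Number of cashflows N = 2
Cashflows (t years, CF_t, discount factor 1/(1+y/m)^(m*t), PV):
  t = 1.0000: CF_t = 4.300000, DF = 0.943396, PV = 4.056604
  t = 2.0000: CF_t = 104.300000, DF = 0.889996, PV = 92.826629
Price P = sum_t PV_t = 96.883232

Answer: Price = 96.8832


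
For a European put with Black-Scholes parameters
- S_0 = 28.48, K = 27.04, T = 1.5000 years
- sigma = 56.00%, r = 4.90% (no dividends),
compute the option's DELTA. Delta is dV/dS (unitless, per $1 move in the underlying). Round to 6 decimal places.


Answer: Delta = -0.299533

Derivation:
d1 = 0.5257433665; d2 = -0.1601137615
phi(d1) = 0.3474475443; exp(-qT) = 1.0000000000; exp(-rT) = 0.9291361458
N(-d1) = 0.2995332642
Delta = -exp(-qT) * N(-d1) = -1.0000000000 * 0.2995332642 = -0.299533


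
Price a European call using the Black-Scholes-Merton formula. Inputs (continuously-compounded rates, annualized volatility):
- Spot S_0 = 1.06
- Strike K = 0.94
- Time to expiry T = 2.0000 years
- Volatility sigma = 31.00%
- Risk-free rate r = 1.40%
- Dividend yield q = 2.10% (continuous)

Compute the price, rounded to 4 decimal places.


d1 = (ln(S/K) + (r - q + 0.5*sigma^2) * T) / (sigma * sqrt(T)) = 0.46131718
d2 = d1 - sigma * sqrt(T) = 0.02291097
exp(-rT) = 0.97238837; exp(-qT) = 0.95886978
C = S_0 * exp(-qT) * N(d1) - K * exp(-rT) * N(d2)
N(d1) = 0.67771447; N(d2) = 0.50913936
C = 1.0600 * 0.95886978 * 0.67771447 - 0.9400 * 0.97238837 * 0.50913936 = 0.2235

Answer: Price = 0.2235


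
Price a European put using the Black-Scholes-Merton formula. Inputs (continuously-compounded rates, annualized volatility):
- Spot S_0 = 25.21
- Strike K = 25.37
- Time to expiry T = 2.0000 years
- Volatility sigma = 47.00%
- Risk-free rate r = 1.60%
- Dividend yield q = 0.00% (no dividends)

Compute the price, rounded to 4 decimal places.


Answer: Price = 6.1658

Derivation:
d1 = (ln(S/K) + (r - q + 0.5*sigma^2) * T) / (sigma * sqrt(T)) = 0.37096532
d2 = d1 - sigma * sqrt(T) = -0.29371505
exp(-rT) = 0.96850658; exp(-qT) = 1.00000000
P = K * exp(-rT) * N(-d2) - S_0 * exp(-qT) * N(-d1)
N(-d1) = 0.35533168; N(-d2) = 0.61551218
P = 25.3700 * 0.96850658 * 0.61551218 - 25.2100 * 1.00000000 * 0.35533168 = 6.1658


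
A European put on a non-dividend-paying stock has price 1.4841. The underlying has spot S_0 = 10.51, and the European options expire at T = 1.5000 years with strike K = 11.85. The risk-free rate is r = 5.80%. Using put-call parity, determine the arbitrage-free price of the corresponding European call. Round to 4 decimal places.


Put-call parity: C - P = S_0 * exp(-qT) - K * exp(-rT).
S_0 * exp(-qT) = 10.5100 * 1.00000000 = 10.51000000
K * exp(-rT) = 11.8500 * 0.91667710 = 10.86262358
C = P + S*exp(-qT) - K*exp(-rT)
C = 1.4841 + 10.51000000 - 10.86262358 = 1.1315

Answer: Call price = 1.1315


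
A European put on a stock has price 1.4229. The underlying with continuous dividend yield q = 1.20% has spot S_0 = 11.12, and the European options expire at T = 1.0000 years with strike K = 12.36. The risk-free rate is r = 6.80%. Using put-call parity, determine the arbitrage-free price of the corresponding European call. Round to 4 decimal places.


Put-call parity: C - P = S_0 * exp(-qT) - K * exp(-rT).
S_0 * exp(-qT) = 11.1200 * 0.98807171 = 10.98735745
K * exp(-rT) = 12.3600 * 0.93426047 = 11.54745945
C = P + S*exp(-qT) - K*exp(-rT)
C = 1.4229 + 10.98735745 - 11.54745945 = 0.8628

Answer: Call price = 0.8628


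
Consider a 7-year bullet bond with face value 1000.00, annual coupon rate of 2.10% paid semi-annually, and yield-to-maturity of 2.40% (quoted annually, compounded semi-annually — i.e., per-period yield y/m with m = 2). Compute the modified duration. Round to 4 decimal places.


Coupon per period c = face * coupon_rate / m = 10.500000
Periods per year m = 2; per-period yield y/m = 0.012000
Number of cashflows N = 14
Cashflows (t years, CF_t, discount factor 1/(1+y/m)^(m*t), PV):
  t = 0.5000: CF_t = 10.500000, DF = 0.988142, PV = 10.375494
  t = 1.0000: CF_t = 10.500000, DF = 0.976425, PV = 10.252464
  t = 1.5000: CF_t = 10.500000, DF = 0.964847, PV = 10.130894
  t = 2.0000: CF_t = 10.500000, DF = 0.953406, PV = 10.010765
  t = 2.5000: CF_t = 10.500000, DF = 0.942101, PV = 9.892060
  t = 3.0000: CF_t = 10.500000, DF = 0.930930, PV = 9.774763
  t = 3.5000: CF_t = 10.500000, DF = 0.919891, PV = 9.658856
  t = 4.0000: CF_t = 10.500000, DF = 0.908983, PV = 9.544325
  t = 4.5000: CF_t = 10.500000, DF = 0.898205, PV = 9.431151
  t = 5.0000: CF_t = 10.500000, DF = 0.887554, PV = 9.319319
  t = 5.5000: CF_t = 10.500000, DF = 0.877030, PV = 9.208813
  t = 6.0000: CF_t = 10.500000, DF = 0.866630, PV = 9.099618
  t = 6.5000: CF_t = 10.500000, DF = 0.856354, PV = 8.991717
  t = 7.0000: CF_t = 1010.500000, DF = 0.846200, PV = 855.084714
Price P = sum_t PV_t = 980.774952
First compute Macaulay numerator sum_t t * PV_t:
  t * PV_t at t = 0.5000: 5.187747
  t * PV_t at t = 1.0000: 10.252464
  t * PV_t at t = 1.5000: 15.196341
  t * PV_t at t = 2.0000: 20.021529
  t * PV_t at t = 2.5000: 24.730150
  t * PV_t at t = 3.0000: 29.324288
  t * PV_t at t = 3.5000: 33.805998
  t * PV_t at t = 4.0000: 38.177298
  t * PV_t at t = 4.5000: 42.440178
  t * PV_t at t = 5.0000: 46.596595
  t * PV_t at t = 5.5000: 50.648472
  t * PV_t at t = 6.0000: 54.597706
  t * PV_t at t = 6.5000: 58.446161
  t * PV_t at t = 7.0000: 5985.592998
Macaulay duration D = 6415.017926 / 980.774952 = 6.540764
Modified duration = D / (1 + y/m) = 6.540764 / (1 + 0.012000) = 6.463206

Answer: Modified duration = 6.4632


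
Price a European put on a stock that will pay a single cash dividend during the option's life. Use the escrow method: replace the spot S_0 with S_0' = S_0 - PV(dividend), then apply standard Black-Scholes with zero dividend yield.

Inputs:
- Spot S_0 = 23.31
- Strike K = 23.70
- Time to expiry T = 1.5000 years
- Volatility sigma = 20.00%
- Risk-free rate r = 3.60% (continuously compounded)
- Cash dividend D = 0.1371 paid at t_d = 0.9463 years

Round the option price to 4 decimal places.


PV(D) = D * exp(-r * t_d) = 0.1371 * 0.96650694 = 0.13250810
S_0' = S_0 - PV(D) = 23.3100 - 0.13250810 = 23.17749190
d1 = (ln(S_0'/K) + (r + sigma^2/2)*T) / (sigma*sqrt(T)) = 0.25191607
d2 = d1 - sigma*sqrt(T) = 0.00696710
exp(-rT) = 0.94743211
N(-d1) = 0.40055297; N(-d2) = 0.49722055
P = K * exp(-rT) * N(-d2) - S_0' * N(-d1) = 23.7000 * 0.94743211 * 0.49722055 - 23.17749190 * 0.40055297 = 1.8808

Answer: Price = 1.8808


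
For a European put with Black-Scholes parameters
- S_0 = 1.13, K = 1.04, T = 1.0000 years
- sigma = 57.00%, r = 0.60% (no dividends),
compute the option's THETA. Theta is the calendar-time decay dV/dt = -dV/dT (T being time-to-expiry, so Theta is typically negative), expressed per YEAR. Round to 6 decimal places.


d1 = 0.4411349466; d2 = -0.1288650534
phi(d1) = 0.3619538528; exp(-qT) = 1.0000000000; exp(-rT) = 0.9940179641
Theta = -S*exp(-qT)*phi(d1)*sigma/(2*sqrt(T)) + r*K*exp(-rT)*N(-d2) - q*S*exp(-qT)*N(-d1)
N(-d1) = 0.3295576526; N(-d2) = 0.5512677853; sqrt(T) = 1.0000000000
Term 1 = -1.1300 * 1.0000000000 * 0.3619538528 * 0.5700 / (2 * 1.0000000000) = -0.1165672383
Term 2 = 0.0060 * 1.0400 * 0.9940179641 * 0.5512677853 = 0.0034193333
Term 3 = 0 (no dividend yield, q = 0)
Theta = -0.1165672383 + (0.0034193333) + (0.0000000000) = -0.113148

Answer: Theta = -0.113148


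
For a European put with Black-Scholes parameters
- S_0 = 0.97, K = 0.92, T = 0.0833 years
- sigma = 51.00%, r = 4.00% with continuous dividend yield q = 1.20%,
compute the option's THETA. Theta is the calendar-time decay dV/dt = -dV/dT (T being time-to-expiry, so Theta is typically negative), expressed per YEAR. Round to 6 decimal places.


d1 = 0.4489828082; d2 = 0.3017879373
phi(d1) = 0.3606918399; exp(-qT) = 0.9990008994; exp(-rT) = 0.9966735450
Theta = -S*exp(-qT)*phi(d1)*sigma/(2*sqrt(T)) + r*K*exp(-rT)*N(-d2) - q*S*exp(-qT)*N(-d1)
N(-d1) = 0.3267220293; N(-d2) = 0.3814068635; sqrt(T) = 0.2886173938
Term 1 = -0.9700 * 0.9990008994 * 0.3606918399 * 0.5100 / (2 * 0.2886173938) = -0.3088101813
Term 2 = 0.0400 * 0.9200 * 0.9966735450 * 0.3814068635 = 0.0139890832
Term 3 = -0.0120 * 0.9700 * 0.9990008994 * 0.3267220293 = -0.0037992448
Theta = -0.3088101813 + (0.0139890832) + (-0.0037992448) = -0.298620

Answer: Theta = -0.298620


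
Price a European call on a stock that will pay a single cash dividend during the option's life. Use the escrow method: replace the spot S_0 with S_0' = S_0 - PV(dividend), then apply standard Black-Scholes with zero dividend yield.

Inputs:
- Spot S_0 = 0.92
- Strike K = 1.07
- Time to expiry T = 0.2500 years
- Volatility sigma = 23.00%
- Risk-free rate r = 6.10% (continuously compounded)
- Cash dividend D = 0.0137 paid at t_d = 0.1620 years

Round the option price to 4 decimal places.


Answer: Price = 0.0050

Derivation:
PV(D) = D * exp(-r * t_d) = 0.0137 * 0.99016667 = 0.01356528
S_0' = S_0 - PV(D) = 0.9200 - 0.01356528 = 0.90643472
d1 = (ln(S_0'/K) + (r + sigma^2/2)*T) / (sigma*sqrt(T)) = -1.25245580
d2 = d1 - sigma*sqrt(T) = -1.36745580
exp(-rT) = 0.98486569
N(d1) = 0.10520191; N(d2) = 0.08574124
C = S_0' * N(d1) - K * exp(-rT) * N(d2) = 0.90643472 * 0.10520191 - 1.0700 * 0.98486569 * 0.08574124 = 0.0050


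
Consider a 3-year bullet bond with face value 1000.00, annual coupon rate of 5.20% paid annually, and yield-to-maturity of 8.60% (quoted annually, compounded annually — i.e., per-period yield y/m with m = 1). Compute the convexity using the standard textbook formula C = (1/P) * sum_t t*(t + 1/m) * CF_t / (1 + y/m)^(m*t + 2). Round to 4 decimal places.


Coupon per period c = face * coupon_rate / m = 52.000000
Periods per year m = 1; per-period yield y/m = 0.086000
Number of cashflows N = 3
Cashflows (t years, CF_t, discount factor 1/(1+y/m)^(m*t), PV):
  t = 1.0000: CF_t = 52.000000, DF = 0.920810, PV = 47.882136
  t = 2.0000: CF_t = 52.000000, DF = 0.847892, PV = 44.090365
  t = 3.0000: CF_t = 1052.000000, DF = 0.780747, PV = 821.346222
Price P = sum_t PV_t = 913.318724
Convexity numerator sum_t t*(t + 1/m) * CF_t / (1+y/m)^(m*t + 2):
  t = 1.0000: term = 81.197725
  t = 2.0000: term = 224.303109
  t = 3.0000: term = 8356.951074
Convexity = (1/P) * sum = 8662.451909 / 913.318724 = 9.484588

Answer: Convexity = 9.4846


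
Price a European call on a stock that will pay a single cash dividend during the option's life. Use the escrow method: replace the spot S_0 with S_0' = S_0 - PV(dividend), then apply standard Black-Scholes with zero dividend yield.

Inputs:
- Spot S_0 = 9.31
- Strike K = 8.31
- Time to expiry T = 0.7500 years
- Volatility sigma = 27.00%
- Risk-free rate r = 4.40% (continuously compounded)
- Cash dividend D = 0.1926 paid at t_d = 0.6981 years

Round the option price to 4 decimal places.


Answer: Price = 1.4534

Derivation:
PV(D) = D * exp(-r * t_d) = 0.1926 * 0.96975056 = 0.18677396
S_0' = S_0 - PV(D) = 9.3100 - 0.18677396 = 9.12322604
d1 = (ln(S_0'/K) + (r + sigma^2/2)*T) / (sigma*sqrt(T)) = 0.65732981
d2 = d1 - sigma*sqrt(T) = 0.42350295
exp(-rT) = 0.96753856
N(d1) = 0.74451556; N(d2) = 0.66403583
C = S_0' * N(d1) - K * exp(-rT) * N(d2) = 9.12322604 * 0.74451556 - 8.3100 * 0.96753856 * 0.66403583 = 1.4534


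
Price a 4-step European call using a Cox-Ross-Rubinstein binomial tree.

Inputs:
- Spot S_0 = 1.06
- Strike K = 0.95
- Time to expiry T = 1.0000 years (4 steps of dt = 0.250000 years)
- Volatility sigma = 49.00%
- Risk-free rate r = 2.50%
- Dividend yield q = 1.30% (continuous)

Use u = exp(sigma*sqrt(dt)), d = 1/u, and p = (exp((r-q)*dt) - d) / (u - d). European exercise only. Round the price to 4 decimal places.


dt = T/N = 0.250000
u = exp(sigma*sqrt(dt)) = 1.277621; d = 1/u = 0.782705
p = (exp((r-q)*dt) - d) / (u - d) = 0.445125
Discount per step: exp(-r*dt) = 0.993769
Stock lattice S(k, i) with i counting down-moves:
  k=0: S(0,0) = 1.0600
  k=1: S(1,0) = 1.3543; S(1,1) = 0.8297
  k=2: S(2,0) = 1.7303; S(2,1) = 1.0600; S(2,2) = 0.6494
  k=3: S(3,0) = 2.2106; S(3,1) = 1.3543; S(3,2) = 0.8297; S(3,3) = 0.5083
  k=4: S(4,0) = 2.8243; S(4,1) = 1.7303; S(4,2) = 1.0600; S(4,3) = 0.6494; S(4,4) = 0.3978
Terminal payoffs V(N, i) = max(S_T - K, 0):
  V(4,0) = 1.874324; V(4,1) = 0.780255; V(4,2) = 0.110000; V(4,3) = 0.000000; V(4,4) = 0.000000
Backward induction: V(k, i) = exp(-r*dt) * [p * V(k+1, i) + (1-p) * V(k+1, i+1)].
  V(3,0) = exp(-r*dt) * [p*1.874324 + (1-p)*0.780255] = 1.259357
  V(3,1) = exp(-r*dt) * [p*0.780255 + (1-p)*0.110000] = 0.405803
  V(3,2) = exp(-r*dt) * [p*0.110000 + (1-p)*0.000000] = 0.048659
  V(3,3) = exp(-r*dt) * [p*0.000000 + (1-p)*0.000000] = 0.000000
  V(2,0) = exp(-r*dt) * [p*1.259357 + (1-p)*0.405803] = 0.780846
  V(2,1) = exp(-r*dt) * [p*0.405803 + (1-p)*0.048659] = 0.206339
  V(2,2) = exp(-r*dt) * [p*0.048659 + (1-p)*0.000000] = 0.021524
  V(1,0) = exp(-r*dt) * [p*0.780846 + (1-p)*0.206339] = 0.459188
  V(1,1) = exp(-r*dt) * [p*0.206339 + (1-p)*0.021524] = 0.103143
  V(0,0) = exp(-r*dt) * [p*0.459188 + (1-p)*0.103143] = 0.259998

Answer: Price = V(0,0) = 0.2600


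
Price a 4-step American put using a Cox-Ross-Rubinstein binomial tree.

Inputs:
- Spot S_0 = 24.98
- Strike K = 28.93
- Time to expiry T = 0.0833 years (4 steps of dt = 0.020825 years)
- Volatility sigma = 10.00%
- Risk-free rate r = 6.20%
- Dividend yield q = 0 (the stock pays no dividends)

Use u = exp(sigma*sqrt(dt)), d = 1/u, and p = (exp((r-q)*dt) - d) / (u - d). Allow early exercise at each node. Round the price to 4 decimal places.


Answer: Price = V(0,0) = 3.9500

Derivation:
dt = T/N = 0.020825
u = exp(sigma*sqrt(dt)) = 1.014535; d = 1/u = 0.985673
p = (exp((r-q)*dt) - d) / (u - d) = 0.541155
Discount per step: exp(-r*dt) = 0.998710
Stock lattice S(k, i) with i counting down-moves:
  k=0: S(0,0) = 24.9800
  k=1: S(1,0) = 25.3431; S(1,1) = 24.6221
  k=2: S(2,0) = 25.7115; S(2,1) = 24.9800; S(2,2) = 24.2693
  k=3: S(3,0) = 26.0852; S(3,1) = 25.3431; S(3,2) = 24.6221; S(3,3) = 23.9216
  k=4: S(4,0) = 26.4644; S(4,1) = 25.7115; S(4,2) = 24.9800; S(4,3) = 24.2693; S(4,4) = 23.5789
Terminal payoffs V(N, i) = max(K - S_T, 0):
  V(4,0) = 2.465638; V(4,1) = 3.218529; V(4,2) = 3.950000; V(4,3) = 4.660661; V(4,4) = 5.351105
Backward induction: V(k, i) = exp(-r*dt) * [p * V(k+1, i) + (1-p) * V(k+1, i+1)]; then take max(V_cont, immediate exercise) for American.
  V(3,0) = exp(-r*dt) * [p*2.465638 + (1-p)*3.218529] = 2.807471; exercise = 2.844800; V(3,0) = max -> 2.844800
  V(3,1) = exp(-r*dt) * [p*3.218529 + (1-p)*3.950000] = 3.549574; exercise = 3.586903; V(3,1) = max -> 3.586903
  V(3,2) = exp(-r*dt) * [p*3.950000 + (1-p)*4.660661] = 4.270566; exercise = 4.307895; V(3,2) = max -> 4.307895
  V(3,3) = exp(-r*dt) * [p*4.660661 + (1-p)*5.351105] = 4.971045; exercise = 5.008374; V(3,3) = max -> 5.008374
  V(2,0) = exp(-r*dt) * [p*2.844800 + (1-p)*3.586903] = 3.181200; exercise = 3.218529; V(2,0) = max -> 3.218529
  V(2,1) = exp(-r*dt) * [p*3.586903 + (1-p)*4.307895] = 3.912671; exercise = 3.950000; V(2,1) = max -> 3.950000
  V(2,2) = exp(-r*dt) * [p*4.307895 + (1-p)*5.008374] = 4.623333; exercise = 4.660661; V(2,2) = max -> 4.660661
  V(1,0) = exp(-r*dt) * [p*3.218529 + (1-p)*3.950000] = 3.549574; exercise = 3.586903; V(1,0) = max -> 3.586903
  V(1,1) = exp(-r*dt) * [p*3.950000 + (1-p)*4.660661] = 4.270566; exercise = 4.307895; V(1,1) = max -> 4.307895
  V(0,0) = exp(-r*dt) * [p*3.586903 + (1-p)*4.307895] = 3.912671; exercise = 3.950000; V(0,0) = max -> 3.950000


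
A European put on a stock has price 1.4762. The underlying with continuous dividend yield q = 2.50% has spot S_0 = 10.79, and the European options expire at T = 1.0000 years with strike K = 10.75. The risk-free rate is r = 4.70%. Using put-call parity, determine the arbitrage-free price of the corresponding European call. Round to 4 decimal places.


Put-call parity: C - P = S_0 * exp(-qT) - K * exp(-rT).
S_0 * exp(-qT) = 10.7900 * 0.97530991 = 10.52359395
K * exp(-rT) = 10.7500 * 0.95408740 = 10.25643952
C = P + S*exp(-qT) - K*exp(-rT)
C = 1.4762 + 10.52359395 - 10.25643952 = 1.7434

Answer: Call price = 1.7434


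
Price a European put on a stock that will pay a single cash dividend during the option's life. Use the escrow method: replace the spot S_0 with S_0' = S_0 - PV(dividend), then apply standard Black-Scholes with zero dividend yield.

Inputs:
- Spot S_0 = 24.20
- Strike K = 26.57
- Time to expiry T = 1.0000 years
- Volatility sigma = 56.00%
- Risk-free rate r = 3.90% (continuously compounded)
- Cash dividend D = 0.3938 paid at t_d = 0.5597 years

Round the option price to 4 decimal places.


Answer: Price = 6.3548

Derivation:
PV(D) = D * exp(-r * t_d) = 0.3938 * 0.97840821 = 0.38529715
S_0' = S_0 - PV(D) = 24.2000 - 0.38529715 = 23.81470285
d1 = (ln(S_0'/K) + (r + sigma^2/2)*T) / (sigma*sqrt(T)) = 0.15414357
d2 = d1 - sigma*sqrt(T) = -0.40585643
exp(-rT) = 0.96175071
N(-d1) = 0.43874827; N(-d2) = 0.65757595
P = K * exp(-rT) * N(-d2) - S_0' * N(-d1) = 26.5700 * 0.96175071 * 0.65757595 - 23.81470285 * 0.43874827 = 6.3548


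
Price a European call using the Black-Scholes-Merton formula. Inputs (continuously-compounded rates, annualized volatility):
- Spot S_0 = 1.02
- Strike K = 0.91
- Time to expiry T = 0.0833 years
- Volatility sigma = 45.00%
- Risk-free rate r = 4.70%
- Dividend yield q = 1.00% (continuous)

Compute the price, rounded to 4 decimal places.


d1 = (ln(S/K) + (r - q + 0.5*sigma^2) * T) / (sigma * sqrt(T)) = 0.96729006
d2 = d1 - sigma * sqrt(T) = 0.83741224
exp(-rT) = 0.99609255; exp(-qT) = 0.99916735
C = S_0 * exp(-qT) * N(d1) - K * exp(-rT) * N(d2)
N(d1) = 0.83330048; N(d2) = 0.79881956
C = 1.0200 * 0.99916735 * 0.83330048 - 0.9100 * 0.99609255 * 0.79881956 = 0.1252

Answer: Price = 0.1252


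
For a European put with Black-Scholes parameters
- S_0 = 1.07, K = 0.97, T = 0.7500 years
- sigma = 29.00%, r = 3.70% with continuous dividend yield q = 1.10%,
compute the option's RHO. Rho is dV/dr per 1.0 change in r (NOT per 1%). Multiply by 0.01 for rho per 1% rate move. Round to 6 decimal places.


d1 = 0.5938957580; d2 = 0.3427483909
phi(d1) = 0.3344410598; exp(-qT) = 0.9917839379; exp(-rT) = 0.9726314943
N(-d2) = 0.3658938773
Rho = -K*T*exp(-rT)*N(-d2) = -0.9700 * 0.7500 * 0.9726314943 * 0.3658938773 = -0.258903

Answer: Rho = -0.258903


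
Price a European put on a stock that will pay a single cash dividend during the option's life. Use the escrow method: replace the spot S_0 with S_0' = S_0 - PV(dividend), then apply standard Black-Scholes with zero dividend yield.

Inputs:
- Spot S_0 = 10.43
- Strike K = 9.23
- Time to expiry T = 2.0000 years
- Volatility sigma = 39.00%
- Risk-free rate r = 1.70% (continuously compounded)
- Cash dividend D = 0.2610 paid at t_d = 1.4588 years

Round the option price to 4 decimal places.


PV(D) = D * exp(-r * t_d) = 0.2610 * 0.97550538 = 0.25460691
S_0' = S_0 - PV(D) = 10.4300 - 0.25460691 = 10.17539309
d1 = (ln(S_0'/K) + (r + sigma^2/2)*T) / (sigma*sqrt(T)) = 0.51421769
d2 = d1 - sigma*sqrt(T) = -0.03732560
exp(-rT) = 0.96657150
N(-d1) = 0.30354990; N(-d2) = 0.51488730
P = K * exp(-rT) * N(-d2) - S_0' * N(-d1) = 9.2300 * 0.96657150 * 0.51488730 - 10.17539309 * 0.30354990 = 1.5048

Answer: Price = 1.5048


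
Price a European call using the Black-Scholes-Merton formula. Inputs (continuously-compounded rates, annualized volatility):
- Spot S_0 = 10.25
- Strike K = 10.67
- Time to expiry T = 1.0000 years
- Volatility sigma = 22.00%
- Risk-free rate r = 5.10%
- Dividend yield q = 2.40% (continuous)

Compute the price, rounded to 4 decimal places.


Answer: Price = 0.8176

Derivation:
d1 = (ln(S/K) + (r - q + 0.5*sigma^2) * T) / (sigma * sqrt(T)) = 0.05018927
d2 = d1 - sigma * sqrt(T) = -0.16981073
exp(-rT) = 0.95027867; exp(-qT) = 0.97628571
C = S_0 * exp(-qT) * N(d1) - K * exp(-rT) * N(d2)
N(d1) = 0.52001422; N(d2) = 0.43257950
C = 10.2500 * 0.97628571 * 0.52001422 - 10.6700 * 0.95027867 * 0.43257950 = 0.8176


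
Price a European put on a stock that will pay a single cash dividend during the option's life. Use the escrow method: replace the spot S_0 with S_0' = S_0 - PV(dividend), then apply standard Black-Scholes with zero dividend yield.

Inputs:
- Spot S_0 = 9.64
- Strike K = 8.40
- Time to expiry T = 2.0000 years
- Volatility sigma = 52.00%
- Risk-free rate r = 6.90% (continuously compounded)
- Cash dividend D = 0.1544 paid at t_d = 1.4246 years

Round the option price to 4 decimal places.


PV(D) = D * exp(-r * t_d) = 0.1544 * 0.90637931 = 0.13994496
S_0' = S_0 - PV(D) = 9.6400 - 0.13994496 = 9.50005504
d1 = (ln(S_0'/K) + (r + sigma^2/2)*T) / (sigma*sqrt(T)) = 0.72269833
d2 = d1 - sigma*sqrt(T) = -0.01269272
exp(-rT) = 0.87109869
N(-d1) = 0.23493262; N(-d2) = 0.50506353
P = K * exp(-rT) * N(-d2) - S_0' * N(-d1) = 8.4000 * 0.87109869 * 0.50506353 - 9.50005504 * 0.23493262 = 1.4638

Answer: Price = 1.4638


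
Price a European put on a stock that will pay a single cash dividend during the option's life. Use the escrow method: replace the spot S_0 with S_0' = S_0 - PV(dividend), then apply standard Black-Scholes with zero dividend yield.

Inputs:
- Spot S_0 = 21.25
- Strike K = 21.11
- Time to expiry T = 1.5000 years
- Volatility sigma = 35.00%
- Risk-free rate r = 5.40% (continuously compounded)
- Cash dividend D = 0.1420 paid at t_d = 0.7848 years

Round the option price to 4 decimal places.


Answer: Price = 2.6809

Derivation:
PV(D) = D * exp(-r * t_d) = 0.1420 * 0.95850625 = 0.13610789
S_0' = S_0 - PV(D) = 21.2500 - 0.13610789 = 21.11389211
d1 = (ln(S_0'/K) + (r + sigma^2/2)*T) / (sigma*sqrt(T)) = 0.40372106
d2 = d1 - sigma*sqrt(T) = -0.02493964
exp(-rT) = 0.92219369
N(-d1) = 0.34320892; N(-d2) = 0.50994845
P = K * exp(-rT) * N(-d2) - S_0' * N(-d1) = 21.1100 * 0.92219369 * 0.50994845 - 21.11389211 * 0.34320892 = 2.6809


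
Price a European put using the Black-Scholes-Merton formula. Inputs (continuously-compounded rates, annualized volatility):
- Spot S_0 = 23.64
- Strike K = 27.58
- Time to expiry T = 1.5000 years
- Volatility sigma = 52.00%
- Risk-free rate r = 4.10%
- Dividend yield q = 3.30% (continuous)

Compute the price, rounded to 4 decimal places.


d1 = (ln(S/K) + (r - q + 0.5*sigma^2) * T) / (sigma * sqrt(T)) = 0.09523070
d2 = d1 - sigma * sqrt(T) = -0.54163664
exp(-rT) = 0.94035295; exp(-qT) = 0.95170516
P = K * exp(-rT) * N(-d2) - S_0 * exp(-qT) * N(-d1)
N(-d1) = 0.46206579; N(-d2) = 0.70596558
P = 27.5800 * 0.94035295 * 0.70596558 - 23.6400 * 0.95170516 * 0.46206579 = 7.9135

Answer: Price = 7.9135


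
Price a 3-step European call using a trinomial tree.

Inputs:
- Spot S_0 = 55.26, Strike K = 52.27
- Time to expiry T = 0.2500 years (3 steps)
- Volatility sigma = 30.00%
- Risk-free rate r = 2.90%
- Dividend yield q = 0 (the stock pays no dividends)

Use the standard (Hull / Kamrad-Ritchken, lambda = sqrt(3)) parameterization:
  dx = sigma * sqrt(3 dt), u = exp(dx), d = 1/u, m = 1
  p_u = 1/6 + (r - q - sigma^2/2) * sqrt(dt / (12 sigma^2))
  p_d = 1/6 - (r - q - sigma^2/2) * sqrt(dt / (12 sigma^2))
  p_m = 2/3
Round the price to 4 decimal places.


Answer: Price = V(0,0) = 5.2438

Derivation:
dt = T/N = 0.083333; dx = sigma*sqrt(3*dt) = 0.150000
u = exp(dx) = 1.161834; d = 1/u = 0.860708
p_u = 0.162222, p_m = 0.666667, p_d = 0.171111
Discount per step: exp(-r*dt) = 0.997586
Stock lattice S(k, j) with j the centered position index:
  k=0: S(0,+0) = 55.2600
  k=1: S(1,-1) = 47.5627; S(1,+0) = 55.2600; S(1,+1) = 64.2030
  k=2: S(2,-2) = 40.9376; S(2,-1) = 47.5627; S(2,+0) = 55.2600; S(2,+1) = 64.2030; S(2,+2) = 74.5932
  k=3: S(3,-3) = 35.2353; S(3,-2) = 40.9376; S(3,-1) = 47.5627; S(3,+0) = 55.2600; S(3,+1) = 64.2030; S(3,+2) = 74.5932; S(3,+3) = 86.6649
Terminal payoffs V(N, j) = max(S_T - K, 0):
  V(3,-3) = 0.000000; V(3,-2) = 0.000000; V(3,-1) = 0.000000; V(3,+0) = 2.990000; V(3,+1) = 11.932960; V(3,+2) = 22.323198; V(3,+3) = 34.394931
Backward induction: V(k, j) = exp(-r*dt) * [p_u * V(k+1, j+1) + p_m * V(k+1, j) + p_d * V(k+1, j-1)]
  V(2,-2) = exp(-r*dt) * [p_u*0.000000 + p_m*0.000000 + p_d*0.000000] = 0.000000
  V(2,-1) = exp(-r*dt) * [p_u*2.990000 + p_m*0.000000 + p_d*0.000000] = 0.483874
  V(2,+0) = exp(-r*dt) * [p_u*11.932960 + p_m*2.990000 + p_d*0.000000] = 3.919641
  V(2,+1) = exp(-r*dt) * [p_u*22.323198 + p_m*11.932960 + p_d*2.990000] = 12.059070
  V(2,+2) = exp(-r*dt) * [p_u*34.394931 + p_m*22.323198 + p_d*11.932960] = 22.449298
  V(1,-1) = exp(-r*dt) * [p_u*3.919641 + p_m*0.483874 + p_d*0.000000] = 0.956122
  V(1,+0) = exp(-r*dt) * [p_u*12.059070 + p_m*3.919641 + p_d*0.483874] = 4.640910
  V(1,+1) = exp(-r*dt) * [p_u*22.449298 + p_m*12.059070 + p_d*3.919641] = 12.322035
  V(0,+0) = exp(-r*dt) * [p_u*12.322035 + p_m*4.640910 + p_d*0.956122] = 5.243763
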